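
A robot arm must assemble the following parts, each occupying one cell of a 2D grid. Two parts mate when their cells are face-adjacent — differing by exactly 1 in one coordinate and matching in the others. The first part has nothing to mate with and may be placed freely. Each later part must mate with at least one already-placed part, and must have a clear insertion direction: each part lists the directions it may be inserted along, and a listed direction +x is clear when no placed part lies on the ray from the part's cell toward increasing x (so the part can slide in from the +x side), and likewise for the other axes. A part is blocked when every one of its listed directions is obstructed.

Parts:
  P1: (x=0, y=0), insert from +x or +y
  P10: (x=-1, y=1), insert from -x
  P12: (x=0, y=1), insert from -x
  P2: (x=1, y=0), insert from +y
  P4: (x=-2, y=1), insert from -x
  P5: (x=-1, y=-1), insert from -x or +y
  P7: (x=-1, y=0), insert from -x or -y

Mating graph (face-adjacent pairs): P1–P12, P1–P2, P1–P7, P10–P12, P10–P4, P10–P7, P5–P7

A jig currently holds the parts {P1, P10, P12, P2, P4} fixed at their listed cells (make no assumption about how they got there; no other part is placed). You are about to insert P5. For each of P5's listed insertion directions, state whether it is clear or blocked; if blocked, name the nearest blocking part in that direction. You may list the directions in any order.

-x: ray from P5(-1, -1) has no placed part ⇒ clear
+y: nearest on ray is P10@(-1, 1) ⇒ blocked

+y: blocked by P10; -x: clear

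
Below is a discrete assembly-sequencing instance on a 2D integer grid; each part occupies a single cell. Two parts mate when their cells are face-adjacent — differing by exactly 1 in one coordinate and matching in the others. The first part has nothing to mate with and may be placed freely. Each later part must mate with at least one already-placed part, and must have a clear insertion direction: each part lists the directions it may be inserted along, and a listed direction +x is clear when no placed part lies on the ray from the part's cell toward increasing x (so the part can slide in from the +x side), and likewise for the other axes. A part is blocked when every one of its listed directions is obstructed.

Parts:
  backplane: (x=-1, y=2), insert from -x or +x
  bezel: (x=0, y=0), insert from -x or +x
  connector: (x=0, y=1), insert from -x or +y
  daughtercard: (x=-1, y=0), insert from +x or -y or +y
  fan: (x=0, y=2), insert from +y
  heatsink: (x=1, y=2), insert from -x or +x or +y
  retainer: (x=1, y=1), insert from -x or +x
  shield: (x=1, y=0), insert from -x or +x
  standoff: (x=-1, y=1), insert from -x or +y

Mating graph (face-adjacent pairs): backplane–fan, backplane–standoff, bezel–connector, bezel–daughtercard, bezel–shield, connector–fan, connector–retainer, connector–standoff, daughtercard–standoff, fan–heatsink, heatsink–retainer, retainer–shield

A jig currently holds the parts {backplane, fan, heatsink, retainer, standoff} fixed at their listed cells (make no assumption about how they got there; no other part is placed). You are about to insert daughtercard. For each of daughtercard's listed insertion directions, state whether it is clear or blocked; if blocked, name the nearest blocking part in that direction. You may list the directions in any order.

+x: ray from daughtercard(-1, 0) has no placed part ⇒ clear
-y: ray from daughtercard(-1, 0) has no placed part ⇒ clear
+y: nearest on ray is standoff@(-1, 1) ⇒ blocked

+x: clear; +y: blocked by standoff; -y: clear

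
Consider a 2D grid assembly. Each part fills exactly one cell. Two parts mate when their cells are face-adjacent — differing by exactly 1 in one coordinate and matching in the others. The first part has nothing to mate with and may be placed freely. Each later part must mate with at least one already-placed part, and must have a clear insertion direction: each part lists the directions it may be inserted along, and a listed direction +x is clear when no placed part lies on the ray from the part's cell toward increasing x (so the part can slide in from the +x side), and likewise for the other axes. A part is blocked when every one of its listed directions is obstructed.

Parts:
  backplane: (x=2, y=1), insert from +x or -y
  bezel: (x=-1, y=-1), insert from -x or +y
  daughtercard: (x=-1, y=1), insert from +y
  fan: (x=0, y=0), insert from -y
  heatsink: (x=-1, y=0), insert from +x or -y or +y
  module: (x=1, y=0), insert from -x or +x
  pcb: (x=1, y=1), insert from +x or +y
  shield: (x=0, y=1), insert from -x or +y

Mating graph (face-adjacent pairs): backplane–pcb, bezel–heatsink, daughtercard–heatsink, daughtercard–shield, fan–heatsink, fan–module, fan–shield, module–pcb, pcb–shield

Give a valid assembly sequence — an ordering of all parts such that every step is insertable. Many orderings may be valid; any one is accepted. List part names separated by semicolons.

heatsink; bezel; fan; shield; pcb; daughtercard; backplane; module

1. heatsink@(-1, 0) [+x clear] — {heatsink}
2. bezel@(-1, -1) [-x clear] — {bezel, heatsink}
3. fan@(0, 0) [-y clear] — {bezel, fan, heatsink}
4. shield@(0, 1) [-x clear] — {bezel, fan, heatsink, shield}
5. pcb@(1, 1) [+x clear] — {bezel, fan, heatsink, pcb, shield}
6. daughtercard@(-1, 1) [+y clear] — {bezel, daughtercard, fan, heatsink, pcb, shield}
7. backplane@(2, 1) [+x clear] — {backplane, bezel, daughtercard, fan, heatsink, pcb, shield}
8. module@(1, 0) [+x clear] — {backplane, bezel, daughtercard, fan, heatsink, module, pcb, shield}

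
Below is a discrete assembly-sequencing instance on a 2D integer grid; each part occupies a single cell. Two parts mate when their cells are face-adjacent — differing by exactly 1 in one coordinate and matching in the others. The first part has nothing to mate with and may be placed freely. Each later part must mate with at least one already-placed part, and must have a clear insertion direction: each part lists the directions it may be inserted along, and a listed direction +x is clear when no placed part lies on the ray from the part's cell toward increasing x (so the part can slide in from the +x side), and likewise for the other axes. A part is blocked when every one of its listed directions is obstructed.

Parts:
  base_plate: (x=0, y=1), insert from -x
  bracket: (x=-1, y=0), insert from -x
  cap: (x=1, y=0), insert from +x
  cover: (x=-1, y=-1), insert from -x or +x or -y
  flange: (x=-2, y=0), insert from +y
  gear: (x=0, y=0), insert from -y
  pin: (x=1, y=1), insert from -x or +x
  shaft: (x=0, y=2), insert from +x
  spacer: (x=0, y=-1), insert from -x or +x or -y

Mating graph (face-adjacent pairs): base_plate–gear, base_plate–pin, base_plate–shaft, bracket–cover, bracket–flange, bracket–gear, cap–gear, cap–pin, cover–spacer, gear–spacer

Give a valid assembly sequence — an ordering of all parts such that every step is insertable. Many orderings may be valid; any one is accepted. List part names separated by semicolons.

1. cap@(1, 0) [+x clear] — {cap}
2. pin@(1, 1) [-x clear] — {cap, pin}
3. base_plate@(0, 1) [-x clear] — {base_plate, cap, pin}
4. gear@(0, 0) [-y clear] — {base_plate, cap, gear, pin}
5. spacer@(0, -1) [-x clear] — {base_plate, cap, gear, pin, spacer}
6. cover@(-1, -1) [-x clear] — {base_plate, cap, cover, gear, pin, spacer}
7. bracket@(-1, 0) [-x clear] — {base_plate, bracket, cap, cover, gear, pin, spacer}
8. flange@(-2, 0) [+y clear] — {base_plate, bracket, cap, cover, flange, gear, pin, spacer}
9. shaft@(0, 2) [+x clear] — {base_plate, bracket, cap, cover, flange, gear, pin, shaft, spacer}

cap; pin; base_plate; gear; spacer; cover; bracket; flange; shaft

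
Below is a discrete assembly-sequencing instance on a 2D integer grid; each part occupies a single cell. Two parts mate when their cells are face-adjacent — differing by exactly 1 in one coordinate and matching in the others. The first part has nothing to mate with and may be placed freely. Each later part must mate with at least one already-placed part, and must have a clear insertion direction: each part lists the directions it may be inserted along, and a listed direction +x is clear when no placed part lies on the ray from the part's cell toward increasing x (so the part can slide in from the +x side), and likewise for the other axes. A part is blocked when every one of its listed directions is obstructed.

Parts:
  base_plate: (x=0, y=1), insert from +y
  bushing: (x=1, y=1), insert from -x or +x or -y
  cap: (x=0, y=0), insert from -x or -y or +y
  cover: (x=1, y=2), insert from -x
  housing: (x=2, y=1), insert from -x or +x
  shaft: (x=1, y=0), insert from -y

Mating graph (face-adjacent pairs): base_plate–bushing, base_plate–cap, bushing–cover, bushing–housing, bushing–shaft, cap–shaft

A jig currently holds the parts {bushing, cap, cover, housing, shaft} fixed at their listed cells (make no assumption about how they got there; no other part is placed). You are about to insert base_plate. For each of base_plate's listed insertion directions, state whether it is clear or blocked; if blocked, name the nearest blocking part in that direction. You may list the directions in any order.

+y: ray from base_plate(0, 1) has no placed part ⇒ clear

+y: clear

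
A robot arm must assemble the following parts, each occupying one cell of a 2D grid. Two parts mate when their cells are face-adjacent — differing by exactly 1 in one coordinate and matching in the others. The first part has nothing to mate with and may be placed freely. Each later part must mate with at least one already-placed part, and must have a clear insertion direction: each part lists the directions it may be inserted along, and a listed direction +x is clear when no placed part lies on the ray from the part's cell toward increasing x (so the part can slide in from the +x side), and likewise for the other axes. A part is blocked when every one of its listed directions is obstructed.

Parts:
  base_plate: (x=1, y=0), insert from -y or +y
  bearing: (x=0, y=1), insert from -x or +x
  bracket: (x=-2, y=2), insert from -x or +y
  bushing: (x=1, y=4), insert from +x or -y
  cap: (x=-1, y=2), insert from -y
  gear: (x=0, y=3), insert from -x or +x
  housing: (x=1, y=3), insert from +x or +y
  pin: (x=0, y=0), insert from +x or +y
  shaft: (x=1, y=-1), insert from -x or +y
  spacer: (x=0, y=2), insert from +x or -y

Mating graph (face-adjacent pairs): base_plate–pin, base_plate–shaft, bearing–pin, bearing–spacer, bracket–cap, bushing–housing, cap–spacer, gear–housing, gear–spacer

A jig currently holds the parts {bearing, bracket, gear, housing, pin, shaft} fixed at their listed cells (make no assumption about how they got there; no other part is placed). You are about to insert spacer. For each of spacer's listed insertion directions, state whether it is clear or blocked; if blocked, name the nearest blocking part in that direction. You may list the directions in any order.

+x: clear; -y: blocked by bearing

+x: ray from spacer(0, 2) has no placed part ⇒ clear
-y: nearest on ray is bearing@(0, 1) ⇒ blocked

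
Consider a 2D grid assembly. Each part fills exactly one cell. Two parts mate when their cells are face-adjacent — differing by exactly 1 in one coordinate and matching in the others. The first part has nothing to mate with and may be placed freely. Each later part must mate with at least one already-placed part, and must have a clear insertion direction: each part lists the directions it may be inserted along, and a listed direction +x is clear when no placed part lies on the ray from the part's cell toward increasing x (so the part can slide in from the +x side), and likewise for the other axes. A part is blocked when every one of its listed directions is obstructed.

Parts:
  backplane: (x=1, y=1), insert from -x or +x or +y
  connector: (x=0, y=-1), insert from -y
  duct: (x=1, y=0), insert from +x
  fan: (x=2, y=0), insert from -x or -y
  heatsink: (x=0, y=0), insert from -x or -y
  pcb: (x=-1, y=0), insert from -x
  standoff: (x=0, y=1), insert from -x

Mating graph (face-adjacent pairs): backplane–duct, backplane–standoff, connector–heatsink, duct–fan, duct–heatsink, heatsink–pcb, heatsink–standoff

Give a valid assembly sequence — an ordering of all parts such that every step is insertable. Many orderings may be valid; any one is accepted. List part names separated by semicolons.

1. standoff@(0, 1) [-x clear] — {standoff}
2. heatsink@(0, 0) [-x clear] — {heatsink, standoff}
3. duct@(1, 0) [+x clear] — {duct, heatsink, standoff}
4. fan@(2, 0) [-y clear] — {duct, fan, heatsink, standoff}
5. backplane@(1, 1) [+x clear] — {backplane, duct, fan, heatsink, standoff}
6. pcb@(-1, 0) [-x clear] — {backplane, duct, fan, heatsink, pcb, standoff}
7. connector@(0, -1) [-y clear] — {backplane, connector, duct, fan, heatsink, pcb, standoff}

standoff; heatsink; duct; fan; backplane; pcb; connector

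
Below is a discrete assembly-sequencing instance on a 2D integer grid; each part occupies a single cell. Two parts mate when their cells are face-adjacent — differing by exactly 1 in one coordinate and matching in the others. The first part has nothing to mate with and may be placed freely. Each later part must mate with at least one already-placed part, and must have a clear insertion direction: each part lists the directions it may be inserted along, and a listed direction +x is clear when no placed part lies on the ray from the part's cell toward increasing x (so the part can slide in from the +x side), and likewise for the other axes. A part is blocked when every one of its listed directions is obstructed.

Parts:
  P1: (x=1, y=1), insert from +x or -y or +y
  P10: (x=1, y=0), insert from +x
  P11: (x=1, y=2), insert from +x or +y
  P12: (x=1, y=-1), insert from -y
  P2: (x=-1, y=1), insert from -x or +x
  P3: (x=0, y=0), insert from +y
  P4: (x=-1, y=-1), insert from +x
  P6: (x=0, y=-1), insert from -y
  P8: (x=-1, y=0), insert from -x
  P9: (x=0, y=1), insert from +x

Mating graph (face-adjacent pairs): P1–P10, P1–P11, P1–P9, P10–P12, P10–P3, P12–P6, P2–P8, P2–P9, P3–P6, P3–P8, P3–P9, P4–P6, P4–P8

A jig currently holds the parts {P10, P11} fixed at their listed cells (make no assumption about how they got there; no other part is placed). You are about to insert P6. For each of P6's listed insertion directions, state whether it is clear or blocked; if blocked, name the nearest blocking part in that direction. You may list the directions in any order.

-y: ray from P6(0, -1) has no placed part ⇒ clear

-y: clear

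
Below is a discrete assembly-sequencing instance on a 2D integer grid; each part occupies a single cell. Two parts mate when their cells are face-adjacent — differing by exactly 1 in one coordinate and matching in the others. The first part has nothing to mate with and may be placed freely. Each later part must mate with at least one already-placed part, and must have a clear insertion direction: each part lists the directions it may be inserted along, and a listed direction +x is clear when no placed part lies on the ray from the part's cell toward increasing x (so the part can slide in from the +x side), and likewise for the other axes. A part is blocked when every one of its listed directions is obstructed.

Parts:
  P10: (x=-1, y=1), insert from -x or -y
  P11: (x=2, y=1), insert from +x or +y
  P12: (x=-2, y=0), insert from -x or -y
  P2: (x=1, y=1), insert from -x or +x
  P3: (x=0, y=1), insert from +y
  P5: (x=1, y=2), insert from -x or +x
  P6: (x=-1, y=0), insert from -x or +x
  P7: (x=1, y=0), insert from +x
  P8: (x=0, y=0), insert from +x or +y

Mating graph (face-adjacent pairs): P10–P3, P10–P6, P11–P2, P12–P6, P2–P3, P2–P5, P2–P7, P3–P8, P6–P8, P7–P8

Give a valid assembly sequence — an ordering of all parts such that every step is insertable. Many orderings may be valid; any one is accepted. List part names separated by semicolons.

1. P2@(1, 1) [-x clear] — {P2}
2. P7@(1, 0) [+x clear] — {P2, P7}
3. P8@(0, 0) [+y clear] — {P2, P7, P8}
4. P6@(-1, 0) [-x clear] — {P2, P6, P7, P8}
5. P11@(2, 1) [+x clear] — {P11, P2, P6, P7, P8}
6. P12@(-2, 0) [-x clear] — {P11, P12, P2, P6, P7, P8}
7. P10@(-1, 1) [-x clear] — {P10, P11, P12, P2, P6, P7, P8}
8. P3@(0, 1) [+y clear] — {P10, P11, P12, P2, P3, P6, P7, P8}
9. P5@(1, 2) [-x clear] — {P10, P11, P12, P2, P3, P5, P6, P7, P8}

P2; P7; P8; P6; P11; P12; P10; P3; P5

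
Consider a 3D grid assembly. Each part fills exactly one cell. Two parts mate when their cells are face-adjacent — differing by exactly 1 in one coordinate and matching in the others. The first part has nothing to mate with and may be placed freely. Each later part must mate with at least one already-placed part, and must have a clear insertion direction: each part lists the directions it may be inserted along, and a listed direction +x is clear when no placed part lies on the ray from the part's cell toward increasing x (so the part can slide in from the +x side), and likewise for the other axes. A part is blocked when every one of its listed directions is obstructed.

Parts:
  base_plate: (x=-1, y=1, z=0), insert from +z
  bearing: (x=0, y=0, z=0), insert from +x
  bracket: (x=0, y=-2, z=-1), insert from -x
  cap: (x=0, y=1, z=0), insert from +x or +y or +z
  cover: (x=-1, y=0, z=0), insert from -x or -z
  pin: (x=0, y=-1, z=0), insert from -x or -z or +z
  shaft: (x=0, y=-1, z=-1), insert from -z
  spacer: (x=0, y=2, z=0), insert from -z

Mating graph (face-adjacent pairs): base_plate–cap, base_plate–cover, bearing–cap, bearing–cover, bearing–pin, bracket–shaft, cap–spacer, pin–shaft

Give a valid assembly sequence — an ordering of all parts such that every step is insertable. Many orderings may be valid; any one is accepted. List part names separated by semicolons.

base_plate; cover; bearing; pin; shaft; bracket; cap; spacer

1. base_plate@(-1, 1, 0) [+z clear] — {base_plate}
2. cover@(-1, 0, 0) [-x clear] — {base_plate, cover}
3. bearing@(0, 0, 0) [+x clear] — {base_plate, bearing, cover}
4. pin@(0, -1, 0) [-x clear] — {base_plate, bearing, cover, pin}
5. shaft@(0, -1, -1) [-z clear] — {base_plate, bearing, cover, pin, shaft}
6. bracket@(0, -2, -1) [-x clear] — {base_plate, bearing, bracket, cover, pin, shaft}
7. cap@(0, 1, 0) [+x clear] — {base_plate, bearing, bracket, cap, cover, pin, shaft}
8. spacer@(0, 2, 0) [-z clear] — {base_plate, bearing, bracket, cap, cover, pin, shaft, spacer}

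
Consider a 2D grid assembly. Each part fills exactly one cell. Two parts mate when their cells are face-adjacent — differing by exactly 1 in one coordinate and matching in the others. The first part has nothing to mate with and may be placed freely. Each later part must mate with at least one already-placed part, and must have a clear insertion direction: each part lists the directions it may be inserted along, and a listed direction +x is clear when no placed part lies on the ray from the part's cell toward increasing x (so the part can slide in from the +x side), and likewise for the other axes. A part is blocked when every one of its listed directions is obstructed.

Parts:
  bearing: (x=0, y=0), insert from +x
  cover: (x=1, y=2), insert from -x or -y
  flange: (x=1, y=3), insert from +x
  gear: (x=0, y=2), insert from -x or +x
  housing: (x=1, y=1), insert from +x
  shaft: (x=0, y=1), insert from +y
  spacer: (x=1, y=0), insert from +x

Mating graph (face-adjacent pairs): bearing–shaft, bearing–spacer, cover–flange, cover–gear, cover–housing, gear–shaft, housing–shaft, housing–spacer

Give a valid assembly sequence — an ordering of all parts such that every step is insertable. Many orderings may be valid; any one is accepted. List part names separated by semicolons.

shaft; bearing; spacer; housing; cover; flange; gear

1. shaft@(0, 1) [+y clear] — {shaft}
2. bearing@(0, 0) [+x clear] — {bearing, shaft}
3. spacer@(1, 0) [+x clear] — {bearing, shaft, spacer}
4. housing@(1, 1) [+x clear] — {bearing, housing, shaft, spacer}
5. cover@(1, 2) [-x clear] — {bearing, cover, housing, shaft, spacer}
6. flange@(1, 3) [+x clear] — {bearing, cover, flange, housing, shaft, spacer}
7. gear@(0, 2) [-x clear] — {bearing, cover, flange, gear, housing, shaft, spacer}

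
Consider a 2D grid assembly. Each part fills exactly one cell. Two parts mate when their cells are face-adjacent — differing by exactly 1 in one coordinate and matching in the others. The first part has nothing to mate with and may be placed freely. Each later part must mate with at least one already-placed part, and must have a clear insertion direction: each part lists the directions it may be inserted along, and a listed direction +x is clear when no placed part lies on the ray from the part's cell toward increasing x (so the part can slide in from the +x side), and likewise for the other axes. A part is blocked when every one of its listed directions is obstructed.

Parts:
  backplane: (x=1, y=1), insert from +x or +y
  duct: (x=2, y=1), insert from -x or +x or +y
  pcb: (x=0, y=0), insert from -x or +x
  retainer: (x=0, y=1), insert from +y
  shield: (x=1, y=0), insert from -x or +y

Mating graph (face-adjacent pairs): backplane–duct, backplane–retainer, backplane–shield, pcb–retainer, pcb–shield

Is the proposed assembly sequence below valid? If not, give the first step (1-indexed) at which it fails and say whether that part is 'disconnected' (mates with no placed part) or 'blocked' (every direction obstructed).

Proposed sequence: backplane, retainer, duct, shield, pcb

1. backplane@(1, 1) [+x clear] — {backplane}
2. retainer@(0, 1) [+y clear] — {backplane, retainer}
3. duct@(2, 1) [+x clear] — {backplane, duct, retainer}
4. shield@(1, 0) [-x clear] — {backplane, duct, retainer, shield}
5. pcb@(0, 0) [-x clear] — {backplane, duct, pcb, retainer, shield}

Valid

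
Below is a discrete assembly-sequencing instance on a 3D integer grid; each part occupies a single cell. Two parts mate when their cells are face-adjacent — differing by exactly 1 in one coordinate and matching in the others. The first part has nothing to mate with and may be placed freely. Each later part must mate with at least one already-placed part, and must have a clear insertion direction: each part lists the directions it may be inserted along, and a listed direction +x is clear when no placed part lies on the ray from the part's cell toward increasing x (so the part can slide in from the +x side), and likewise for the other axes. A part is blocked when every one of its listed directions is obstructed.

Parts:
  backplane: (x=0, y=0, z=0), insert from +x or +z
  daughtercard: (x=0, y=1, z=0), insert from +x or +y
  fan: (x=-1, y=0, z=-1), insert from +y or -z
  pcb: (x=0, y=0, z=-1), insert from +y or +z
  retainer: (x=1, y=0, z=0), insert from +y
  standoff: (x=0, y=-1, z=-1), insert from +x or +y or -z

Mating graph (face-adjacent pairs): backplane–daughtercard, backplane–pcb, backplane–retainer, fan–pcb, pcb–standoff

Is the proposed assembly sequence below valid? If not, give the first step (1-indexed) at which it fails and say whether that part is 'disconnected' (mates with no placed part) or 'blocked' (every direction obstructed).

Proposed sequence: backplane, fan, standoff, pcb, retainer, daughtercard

1. backplane@(0, 0, 0) [+x clear] — {backplane}
2. fan@(-1, 0, -1) — no placed neighbour ⇒ disconnected

Invalid at step 2 (disconnected)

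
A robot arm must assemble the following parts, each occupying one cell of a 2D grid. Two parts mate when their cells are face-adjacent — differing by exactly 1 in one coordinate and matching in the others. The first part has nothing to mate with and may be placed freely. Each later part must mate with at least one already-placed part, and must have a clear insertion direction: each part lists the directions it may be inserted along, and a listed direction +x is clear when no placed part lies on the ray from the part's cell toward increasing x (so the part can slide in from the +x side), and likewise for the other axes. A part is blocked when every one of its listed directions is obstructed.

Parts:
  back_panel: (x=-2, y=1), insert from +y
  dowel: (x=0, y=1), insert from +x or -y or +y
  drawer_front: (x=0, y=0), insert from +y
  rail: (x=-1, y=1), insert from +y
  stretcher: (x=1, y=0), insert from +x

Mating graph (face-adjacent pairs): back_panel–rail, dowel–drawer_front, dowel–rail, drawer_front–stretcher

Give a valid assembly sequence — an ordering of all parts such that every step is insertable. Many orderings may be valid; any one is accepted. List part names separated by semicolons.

1. stretcher@(1, 0) [+x clear] — {stretcher}
2. drawer_front@(0, 0) [+y clear] — {drawer_front, stretcher}
3. dowel@(0, 1) [+x clear] — {dowel, drawer_front, stretcher}
4. rail@(-1, 1) [+y clear] — {dowel, drawer_front, rail, stretcher}
5. back_panel@(-2, 1) [+y clear] — {back_panel, dowel, drawer_front, rail, stretcher}

stretcher; drawer_front; dowel; rail; back_panel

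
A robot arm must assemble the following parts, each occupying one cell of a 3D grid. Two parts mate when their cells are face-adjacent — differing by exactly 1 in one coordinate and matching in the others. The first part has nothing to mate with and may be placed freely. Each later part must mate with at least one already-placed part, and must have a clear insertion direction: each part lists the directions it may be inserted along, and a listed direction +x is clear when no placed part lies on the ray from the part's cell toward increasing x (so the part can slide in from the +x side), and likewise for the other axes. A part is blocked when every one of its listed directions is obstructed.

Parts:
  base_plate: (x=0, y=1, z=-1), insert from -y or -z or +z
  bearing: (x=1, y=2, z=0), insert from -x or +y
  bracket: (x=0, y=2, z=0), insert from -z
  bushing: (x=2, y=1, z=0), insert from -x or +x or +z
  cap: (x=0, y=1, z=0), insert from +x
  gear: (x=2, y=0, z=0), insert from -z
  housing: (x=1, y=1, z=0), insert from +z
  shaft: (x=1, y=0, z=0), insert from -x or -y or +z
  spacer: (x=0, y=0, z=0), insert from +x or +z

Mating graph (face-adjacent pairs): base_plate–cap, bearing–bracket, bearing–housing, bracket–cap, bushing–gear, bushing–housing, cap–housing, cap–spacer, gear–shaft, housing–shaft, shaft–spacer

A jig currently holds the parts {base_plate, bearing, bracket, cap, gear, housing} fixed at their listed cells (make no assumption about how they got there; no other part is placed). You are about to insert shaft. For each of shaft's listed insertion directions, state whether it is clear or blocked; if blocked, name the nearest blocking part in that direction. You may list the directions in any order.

+z: clear; -x: clear; -y: clear

-x: ray from shaft(1, 0, 0) has no placed part ⇒ clear
-y: ray from shaft(1, 0, 0) has no placed part ⇒ clear
+z: ray from shaft(1, 0, 0) has no placed part ⇒ clear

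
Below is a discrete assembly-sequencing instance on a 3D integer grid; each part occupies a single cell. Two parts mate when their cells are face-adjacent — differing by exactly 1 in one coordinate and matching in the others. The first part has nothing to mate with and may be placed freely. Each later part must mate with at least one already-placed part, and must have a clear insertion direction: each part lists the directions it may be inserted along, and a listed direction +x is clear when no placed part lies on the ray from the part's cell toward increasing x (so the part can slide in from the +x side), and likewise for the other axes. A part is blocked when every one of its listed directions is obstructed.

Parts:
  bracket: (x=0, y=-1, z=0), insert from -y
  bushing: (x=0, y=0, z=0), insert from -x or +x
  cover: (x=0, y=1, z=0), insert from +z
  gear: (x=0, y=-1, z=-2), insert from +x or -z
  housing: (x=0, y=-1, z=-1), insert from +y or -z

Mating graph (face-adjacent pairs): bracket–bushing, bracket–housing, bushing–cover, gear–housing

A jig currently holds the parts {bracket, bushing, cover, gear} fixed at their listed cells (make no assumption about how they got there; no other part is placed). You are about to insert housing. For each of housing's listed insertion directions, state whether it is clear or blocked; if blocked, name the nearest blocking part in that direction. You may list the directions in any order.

+y: ray from housing(0, -1, -1) has no placed part ⇒ clear
-z: nearest on ray is gear@(0, -1, -2) ⇒ blocked

+y: clear; -z: blocked by gear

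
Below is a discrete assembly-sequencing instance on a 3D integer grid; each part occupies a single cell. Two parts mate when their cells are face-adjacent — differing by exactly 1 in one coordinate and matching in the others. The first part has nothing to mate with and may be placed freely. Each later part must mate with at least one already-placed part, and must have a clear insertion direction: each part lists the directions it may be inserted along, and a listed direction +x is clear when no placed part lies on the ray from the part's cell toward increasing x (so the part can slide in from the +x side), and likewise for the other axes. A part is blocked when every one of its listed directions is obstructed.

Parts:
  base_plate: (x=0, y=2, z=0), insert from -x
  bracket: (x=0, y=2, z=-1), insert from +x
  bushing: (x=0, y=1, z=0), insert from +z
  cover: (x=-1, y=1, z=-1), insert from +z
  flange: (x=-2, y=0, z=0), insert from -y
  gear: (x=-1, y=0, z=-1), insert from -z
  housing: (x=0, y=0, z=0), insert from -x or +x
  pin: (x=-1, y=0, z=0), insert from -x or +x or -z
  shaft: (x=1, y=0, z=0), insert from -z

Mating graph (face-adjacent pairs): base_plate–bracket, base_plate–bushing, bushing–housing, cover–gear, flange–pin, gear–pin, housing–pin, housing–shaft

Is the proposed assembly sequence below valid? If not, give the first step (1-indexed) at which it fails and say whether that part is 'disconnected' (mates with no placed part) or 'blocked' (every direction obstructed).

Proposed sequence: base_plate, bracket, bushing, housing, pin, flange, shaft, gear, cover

1. base_plate@(0, 2, 0) [-x clear] — {base_plate}
2. bracket@(0, 2, -1) [+x clear] — {base_plate, bracket}
3. bushing@(0, 1, 0) [+z clear] — {base_plate, bracket, bushing}
4. housing@(0, 0, 0) [-x clear] — {base_plate, bracket, bushing, housing}
5. pin@(-1, 0, 0) [-x clear] — {base_plate, bracket, bushing, housing, pin}
6. flange@(-2, 0, 0) [-y clear] — {base_plate, bracket, bushing, flange, housing, pin}
7. shaft@(1, 0, 0) [-z clear] — {base_plate, bracket, bushing, flange, housing, pin, shaft}
8. gear@(-1, 0, -1) [-z clear] — {base_plate, bracket, bushing, flange, gear, housing, pin, shaft}
9. cover@(-1, 1, -1) [+z clear] — {base_plate, bracket, bushing, cover, flange, gear, housing, pin, shaft}

Valid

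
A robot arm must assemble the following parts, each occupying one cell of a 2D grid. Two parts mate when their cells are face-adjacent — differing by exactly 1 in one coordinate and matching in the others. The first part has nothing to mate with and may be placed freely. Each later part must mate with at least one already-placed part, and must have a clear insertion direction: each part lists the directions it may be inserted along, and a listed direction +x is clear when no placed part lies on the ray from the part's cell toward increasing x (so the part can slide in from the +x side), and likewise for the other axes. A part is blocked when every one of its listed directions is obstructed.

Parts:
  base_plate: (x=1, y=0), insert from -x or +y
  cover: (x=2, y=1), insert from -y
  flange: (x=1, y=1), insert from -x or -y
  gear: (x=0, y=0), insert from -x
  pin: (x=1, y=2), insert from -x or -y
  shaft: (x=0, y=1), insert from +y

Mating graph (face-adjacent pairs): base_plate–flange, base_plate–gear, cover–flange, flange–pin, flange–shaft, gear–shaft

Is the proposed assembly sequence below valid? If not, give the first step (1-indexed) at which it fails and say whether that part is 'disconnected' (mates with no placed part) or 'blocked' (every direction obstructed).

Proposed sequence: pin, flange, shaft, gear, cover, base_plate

1. pin@(1, 2) [-x clear] — {pin}
2. flange@(1, 1) [-x clear] — {flange, pin}
3. shaft@(0, 1) [+y clear] — {flange, pin, shaft}
4. gear@(0, 0) [-x clear] — {flange, gear, pin, shaft}
5. cover@(2, 1) [-y clear] — {cover, flange, gear, pin, shaft}
6. base_plate@(1, 0) — -x/+y all obstructed ⇒ blocked

Invalid at step 6 (blocked)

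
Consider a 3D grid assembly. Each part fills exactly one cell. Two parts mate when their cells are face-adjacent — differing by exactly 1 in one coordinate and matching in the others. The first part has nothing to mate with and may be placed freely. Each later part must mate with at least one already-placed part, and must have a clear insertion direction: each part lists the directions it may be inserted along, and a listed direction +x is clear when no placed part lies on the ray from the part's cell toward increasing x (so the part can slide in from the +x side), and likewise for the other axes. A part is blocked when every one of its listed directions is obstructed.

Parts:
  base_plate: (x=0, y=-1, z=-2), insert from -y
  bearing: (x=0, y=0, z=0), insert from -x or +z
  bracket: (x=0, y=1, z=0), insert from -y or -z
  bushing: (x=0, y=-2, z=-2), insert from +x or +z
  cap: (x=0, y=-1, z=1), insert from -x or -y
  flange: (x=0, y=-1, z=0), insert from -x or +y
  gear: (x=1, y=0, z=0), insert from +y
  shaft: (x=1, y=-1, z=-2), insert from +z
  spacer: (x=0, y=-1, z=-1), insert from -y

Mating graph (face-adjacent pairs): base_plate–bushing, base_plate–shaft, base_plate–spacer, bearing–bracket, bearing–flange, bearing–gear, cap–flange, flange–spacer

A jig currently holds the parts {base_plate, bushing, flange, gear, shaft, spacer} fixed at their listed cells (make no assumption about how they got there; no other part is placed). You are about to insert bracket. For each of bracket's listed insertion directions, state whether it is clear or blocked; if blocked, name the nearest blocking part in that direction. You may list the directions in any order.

-y: blocked by flange; -z: clear

-y: nearest on ray is flange@(0, -1, 0) ⇒ blocked
-z: ray from bracket(0, 1, 0) has no placed part ⇒ clear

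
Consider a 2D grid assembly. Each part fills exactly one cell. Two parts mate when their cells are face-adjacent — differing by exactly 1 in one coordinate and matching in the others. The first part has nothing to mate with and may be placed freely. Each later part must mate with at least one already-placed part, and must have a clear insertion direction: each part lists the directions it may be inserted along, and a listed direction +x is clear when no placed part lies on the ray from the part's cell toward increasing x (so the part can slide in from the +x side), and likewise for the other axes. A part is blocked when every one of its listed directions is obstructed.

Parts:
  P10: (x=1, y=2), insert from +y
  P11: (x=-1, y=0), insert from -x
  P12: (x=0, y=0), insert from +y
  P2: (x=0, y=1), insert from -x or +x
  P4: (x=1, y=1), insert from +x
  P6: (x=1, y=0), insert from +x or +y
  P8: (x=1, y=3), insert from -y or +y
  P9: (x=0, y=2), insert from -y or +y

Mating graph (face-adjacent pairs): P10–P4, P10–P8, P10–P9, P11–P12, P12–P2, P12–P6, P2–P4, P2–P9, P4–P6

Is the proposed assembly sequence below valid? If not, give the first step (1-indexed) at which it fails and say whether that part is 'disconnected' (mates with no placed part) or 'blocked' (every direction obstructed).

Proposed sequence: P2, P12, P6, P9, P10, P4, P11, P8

1. P2@(0, 1) [-x clear] — {P2}
2. P12@(0, 0) — +y all obstructed ⇒ blocked

Invalid at step 2 (blocked)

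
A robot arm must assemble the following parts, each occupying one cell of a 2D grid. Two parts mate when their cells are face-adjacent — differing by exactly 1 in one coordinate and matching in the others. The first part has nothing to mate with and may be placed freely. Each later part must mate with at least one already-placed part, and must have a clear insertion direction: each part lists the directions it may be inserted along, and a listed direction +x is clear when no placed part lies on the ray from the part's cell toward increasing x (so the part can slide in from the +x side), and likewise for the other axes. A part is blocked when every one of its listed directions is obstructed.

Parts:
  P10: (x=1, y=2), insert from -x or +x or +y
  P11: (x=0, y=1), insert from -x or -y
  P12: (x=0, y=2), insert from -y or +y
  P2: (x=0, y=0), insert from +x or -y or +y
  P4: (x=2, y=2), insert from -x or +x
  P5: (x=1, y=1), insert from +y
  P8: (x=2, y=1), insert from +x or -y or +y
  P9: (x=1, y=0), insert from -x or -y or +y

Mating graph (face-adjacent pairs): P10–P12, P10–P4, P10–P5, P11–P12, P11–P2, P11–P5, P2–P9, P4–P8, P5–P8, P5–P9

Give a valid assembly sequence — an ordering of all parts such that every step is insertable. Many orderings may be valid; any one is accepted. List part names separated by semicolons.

P11; P5; P10; P4; P8; P9; P2; P12

1. P11@(0, 1) [-x clear] — {P11}
2. P5@(1, 1) [+y clear] — {P11, P5}
3. P10@(1, 2) [-x clear] — {P10, P11, P5}
4. P4@(2, 2) [+x clear] — {P10, P11, P4, P5}
5. P8@(2, 1) [+x clear] — {P10, P11, P4, P5, P8}
6. P9@(1, 0) [-x clear] — {P10, P11, P4, P5, P8, P9}
7. P2@(0, 0) [-y clear] — {P10, P11, P2, P4, P5, P8, P9}
8. P12@(0, 2) [+y clear] — {P10, P11, P12, P2, P4, P5, P8, P9}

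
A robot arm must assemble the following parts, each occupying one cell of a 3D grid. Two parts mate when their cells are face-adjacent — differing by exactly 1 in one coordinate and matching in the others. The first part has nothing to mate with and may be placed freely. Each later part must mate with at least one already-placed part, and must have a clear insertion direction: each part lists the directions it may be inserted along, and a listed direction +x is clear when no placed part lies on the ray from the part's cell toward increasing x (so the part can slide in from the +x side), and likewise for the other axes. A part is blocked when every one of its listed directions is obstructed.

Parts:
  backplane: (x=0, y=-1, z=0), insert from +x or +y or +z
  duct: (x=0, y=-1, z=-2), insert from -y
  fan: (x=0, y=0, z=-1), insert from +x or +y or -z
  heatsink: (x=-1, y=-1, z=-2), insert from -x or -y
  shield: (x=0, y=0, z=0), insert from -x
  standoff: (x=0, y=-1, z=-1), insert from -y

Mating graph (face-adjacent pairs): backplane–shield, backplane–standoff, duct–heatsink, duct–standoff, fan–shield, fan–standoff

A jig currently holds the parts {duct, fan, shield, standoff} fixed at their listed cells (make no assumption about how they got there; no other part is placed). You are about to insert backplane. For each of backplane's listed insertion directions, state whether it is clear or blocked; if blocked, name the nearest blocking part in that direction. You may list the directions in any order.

+x: ray from backplane(0, -1, 0) has no placed part ⇒ clear
+y: nearest on ray is shield@(0, 0, 0) ⇒ blocked
+z: ray from backplane(0, -1, 0) has no placed part ⇒ clear

+x: clear; +y: blocked by shield; +z: clear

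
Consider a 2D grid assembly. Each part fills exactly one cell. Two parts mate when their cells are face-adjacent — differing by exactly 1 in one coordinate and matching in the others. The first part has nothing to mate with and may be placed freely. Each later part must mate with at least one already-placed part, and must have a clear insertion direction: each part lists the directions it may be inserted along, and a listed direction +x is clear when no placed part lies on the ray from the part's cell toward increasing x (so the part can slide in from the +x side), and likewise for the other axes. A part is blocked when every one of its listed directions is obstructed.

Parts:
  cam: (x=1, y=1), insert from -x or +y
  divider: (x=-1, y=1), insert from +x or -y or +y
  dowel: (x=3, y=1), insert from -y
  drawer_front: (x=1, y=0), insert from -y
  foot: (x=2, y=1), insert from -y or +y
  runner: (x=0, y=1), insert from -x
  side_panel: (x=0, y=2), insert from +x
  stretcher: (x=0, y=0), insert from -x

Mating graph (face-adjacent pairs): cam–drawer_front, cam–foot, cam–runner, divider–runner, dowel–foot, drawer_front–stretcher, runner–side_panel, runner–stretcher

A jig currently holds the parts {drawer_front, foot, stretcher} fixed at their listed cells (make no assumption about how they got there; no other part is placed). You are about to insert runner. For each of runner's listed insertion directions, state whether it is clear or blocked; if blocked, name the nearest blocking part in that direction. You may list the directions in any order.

-x: ray from runner(0, 1) has no placed part ⇒ clear

-x: clear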